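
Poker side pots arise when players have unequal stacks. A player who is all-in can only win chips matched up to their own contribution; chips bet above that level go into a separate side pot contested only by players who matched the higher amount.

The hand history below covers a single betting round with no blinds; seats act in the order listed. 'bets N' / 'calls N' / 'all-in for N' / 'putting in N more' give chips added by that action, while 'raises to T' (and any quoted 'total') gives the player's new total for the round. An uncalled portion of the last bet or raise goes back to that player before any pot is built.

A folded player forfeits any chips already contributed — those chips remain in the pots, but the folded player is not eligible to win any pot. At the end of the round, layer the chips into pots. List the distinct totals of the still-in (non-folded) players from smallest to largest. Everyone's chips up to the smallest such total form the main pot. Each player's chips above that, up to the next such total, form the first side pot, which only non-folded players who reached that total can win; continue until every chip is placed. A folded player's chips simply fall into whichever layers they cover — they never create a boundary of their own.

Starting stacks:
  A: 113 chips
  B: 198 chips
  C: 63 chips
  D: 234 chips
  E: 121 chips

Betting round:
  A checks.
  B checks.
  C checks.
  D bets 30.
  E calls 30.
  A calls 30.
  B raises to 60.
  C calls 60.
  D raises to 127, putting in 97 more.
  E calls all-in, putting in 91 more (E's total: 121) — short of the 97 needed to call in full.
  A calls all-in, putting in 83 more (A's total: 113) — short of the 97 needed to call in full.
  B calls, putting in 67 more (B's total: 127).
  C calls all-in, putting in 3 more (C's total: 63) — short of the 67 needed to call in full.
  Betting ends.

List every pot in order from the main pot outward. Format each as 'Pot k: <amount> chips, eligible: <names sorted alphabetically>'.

Contributions: A=113, B=127, C=63, D=127, E=121
Pot levels (distinct totals of non-folded players): 63, 113, 121, 127
Layer 1-63: 63 each from A, B, C, D, E = 63*5 = 315 chips; eligible A, B, C, D, E
Layer 64-113: 50 each from A, B, D, E = 50*4 = 200 chips; eligible A, B, D, E
Layer 114-121: 8 each from B, D, E = 8*3 = 24 chips; eligible B, D, E
Layer 122-127: 6 each from B, D = 6*2 = 12 chips; eligible B, D

Pot 1: 315 chips, eligible: A, B, C, D, E
Pot 2: 200 chips, eligible: A, B, D, E
Pot 3: 24 chips, eligible: B, D, E
Pot 4: 12 chips, eligible: B, D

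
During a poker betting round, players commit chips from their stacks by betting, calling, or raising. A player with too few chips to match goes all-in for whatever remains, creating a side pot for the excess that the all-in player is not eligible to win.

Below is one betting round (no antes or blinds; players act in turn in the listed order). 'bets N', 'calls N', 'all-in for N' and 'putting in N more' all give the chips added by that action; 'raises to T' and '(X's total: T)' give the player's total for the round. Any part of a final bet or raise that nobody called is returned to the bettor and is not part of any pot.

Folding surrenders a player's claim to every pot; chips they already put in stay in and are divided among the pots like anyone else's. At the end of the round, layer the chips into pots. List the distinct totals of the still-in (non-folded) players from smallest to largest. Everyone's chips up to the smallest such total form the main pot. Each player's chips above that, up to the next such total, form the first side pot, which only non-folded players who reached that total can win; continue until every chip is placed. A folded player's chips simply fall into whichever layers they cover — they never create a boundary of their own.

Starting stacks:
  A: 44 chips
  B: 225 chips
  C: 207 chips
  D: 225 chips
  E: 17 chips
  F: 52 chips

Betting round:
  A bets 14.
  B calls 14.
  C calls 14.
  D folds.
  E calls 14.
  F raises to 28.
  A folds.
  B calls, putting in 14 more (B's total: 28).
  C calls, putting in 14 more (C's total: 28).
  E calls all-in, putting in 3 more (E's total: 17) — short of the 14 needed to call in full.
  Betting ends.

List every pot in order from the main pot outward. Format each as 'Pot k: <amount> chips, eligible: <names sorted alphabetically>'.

Pot 1: 82 chips, eligible: B, C, E, F
Pot 2: 33 chips, eligible: B, C, F

Derivation:
Contributions: A=14, B=28, C=28, E=17, F=28
Folded: A, D
Pot levels (distinct totals of non-folded players): 17, 28
Layer 1-17: A 14 + B 17 + C 17 + E 17 + F 17 = 82 chips; eligible B, C, E, F
Layer 18-28: 11 each from B, C, F = 11*3 = 33 chips; eligible B, C, F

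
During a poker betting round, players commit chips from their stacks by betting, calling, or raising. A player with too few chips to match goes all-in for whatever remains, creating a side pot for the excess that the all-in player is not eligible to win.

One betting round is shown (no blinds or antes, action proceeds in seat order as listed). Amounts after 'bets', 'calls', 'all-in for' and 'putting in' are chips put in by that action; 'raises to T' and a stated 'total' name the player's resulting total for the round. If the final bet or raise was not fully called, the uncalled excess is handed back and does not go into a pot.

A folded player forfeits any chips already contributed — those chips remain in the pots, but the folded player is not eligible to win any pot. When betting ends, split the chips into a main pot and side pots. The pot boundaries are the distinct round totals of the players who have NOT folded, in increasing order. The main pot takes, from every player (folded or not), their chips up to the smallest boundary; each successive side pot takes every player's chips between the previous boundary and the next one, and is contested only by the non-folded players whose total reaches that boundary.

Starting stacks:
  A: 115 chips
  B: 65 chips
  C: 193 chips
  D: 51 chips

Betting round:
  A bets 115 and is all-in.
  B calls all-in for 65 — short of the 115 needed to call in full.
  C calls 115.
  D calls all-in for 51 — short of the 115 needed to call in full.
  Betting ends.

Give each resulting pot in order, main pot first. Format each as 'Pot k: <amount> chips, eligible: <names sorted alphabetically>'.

Pot 1: 204 chips, eligible: A, B, C, D
Pot 2: 42 chips, eligible: A, B, C
Pot 3: 100 chips, eligible: A, C

Derivation:
Contributions: A=115, B=65, C=115, D=51
Pot levels (distinct totals of non-folded players): 51, 65, 115
Layer 1-51: 51 each from A, B, C, D = 51*4 = 204 chips; eligible A, B, C, D
Layer 52-65: 14 each from A, B, C = 14*3 = 42 chips; eligible A, B, C
Layer 66-115: 50 each from A, C = 50*2 = 100 chips; eligible A, C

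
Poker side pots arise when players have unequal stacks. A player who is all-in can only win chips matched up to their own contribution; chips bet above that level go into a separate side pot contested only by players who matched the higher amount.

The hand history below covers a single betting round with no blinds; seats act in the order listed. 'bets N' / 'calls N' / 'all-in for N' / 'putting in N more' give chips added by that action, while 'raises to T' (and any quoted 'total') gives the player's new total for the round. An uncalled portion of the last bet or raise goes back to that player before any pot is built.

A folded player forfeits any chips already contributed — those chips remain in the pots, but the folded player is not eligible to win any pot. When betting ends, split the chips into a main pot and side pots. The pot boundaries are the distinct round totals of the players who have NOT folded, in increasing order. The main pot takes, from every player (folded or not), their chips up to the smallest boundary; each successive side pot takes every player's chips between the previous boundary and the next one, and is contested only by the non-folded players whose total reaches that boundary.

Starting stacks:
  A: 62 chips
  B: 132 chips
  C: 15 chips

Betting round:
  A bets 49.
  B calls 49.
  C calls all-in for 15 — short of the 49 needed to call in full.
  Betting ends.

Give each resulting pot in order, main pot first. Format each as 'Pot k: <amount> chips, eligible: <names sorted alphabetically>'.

Contributions: A=49, B=49, C=15
Pot levels (distinct totals of non-folded players): 15, 49
Layer 1-15: 15 each from A, B, C = 15*3 = 45 chips; eligible A, B, C
Layer 16-49: 34 each from A, B = 34*2 = 68 chips; eligible A, B

Pot 1: 45 chips, eligible: A, B, C
Pot 2: 68 chips, eligible: A, B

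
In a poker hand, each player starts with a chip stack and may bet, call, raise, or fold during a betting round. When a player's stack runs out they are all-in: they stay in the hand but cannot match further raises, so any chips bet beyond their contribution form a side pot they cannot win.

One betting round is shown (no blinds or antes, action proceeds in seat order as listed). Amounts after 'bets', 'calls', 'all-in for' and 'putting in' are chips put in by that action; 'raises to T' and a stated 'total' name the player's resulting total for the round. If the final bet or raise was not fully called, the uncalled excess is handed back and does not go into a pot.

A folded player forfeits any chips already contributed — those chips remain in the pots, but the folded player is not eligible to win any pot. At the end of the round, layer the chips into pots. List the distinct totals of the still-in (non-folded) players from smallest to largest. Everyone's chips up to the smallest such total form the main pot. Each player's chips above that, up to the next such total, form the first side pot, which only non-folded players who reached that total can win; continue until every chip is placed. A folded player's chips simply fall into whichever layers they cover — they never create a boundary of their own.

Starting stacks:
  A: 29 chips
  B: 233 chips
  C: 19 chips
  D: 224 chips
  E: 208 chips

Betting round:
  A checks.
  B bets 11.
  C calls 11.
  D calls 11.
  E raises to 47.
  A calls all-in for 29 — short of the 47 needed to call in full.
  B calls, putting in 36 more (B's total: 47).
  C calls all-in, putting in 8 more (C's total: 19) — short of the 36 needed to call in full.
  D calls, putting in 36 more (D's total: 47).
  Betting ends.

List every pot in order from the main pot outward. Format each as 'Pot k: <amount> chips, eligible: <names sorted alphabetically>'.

Pot 1: 95 chips, eligible: A, B, C, D, E
Pot 2: 40 chips, eligible: A, B, D, E
Pot 3: 54 chips, eligible: B, D, E

Derivation:
Contributions: A=29, B=47, C=19, D=47, E=47
Pot levels (distinct totals of non-folded players): 19, 29, 47
Layer 1-19: 19 each from A, B, C, D, E = 19*5 = 95 chips; eligible A, B, C, D, E
Layer 20-29: 10 each from A, B, D, E = 10*4 = 40 chips; eligible A, B, D, E
Layer 30-47: 18 each from B, D, E = 18*3 = 54 chips; eligible B, D, E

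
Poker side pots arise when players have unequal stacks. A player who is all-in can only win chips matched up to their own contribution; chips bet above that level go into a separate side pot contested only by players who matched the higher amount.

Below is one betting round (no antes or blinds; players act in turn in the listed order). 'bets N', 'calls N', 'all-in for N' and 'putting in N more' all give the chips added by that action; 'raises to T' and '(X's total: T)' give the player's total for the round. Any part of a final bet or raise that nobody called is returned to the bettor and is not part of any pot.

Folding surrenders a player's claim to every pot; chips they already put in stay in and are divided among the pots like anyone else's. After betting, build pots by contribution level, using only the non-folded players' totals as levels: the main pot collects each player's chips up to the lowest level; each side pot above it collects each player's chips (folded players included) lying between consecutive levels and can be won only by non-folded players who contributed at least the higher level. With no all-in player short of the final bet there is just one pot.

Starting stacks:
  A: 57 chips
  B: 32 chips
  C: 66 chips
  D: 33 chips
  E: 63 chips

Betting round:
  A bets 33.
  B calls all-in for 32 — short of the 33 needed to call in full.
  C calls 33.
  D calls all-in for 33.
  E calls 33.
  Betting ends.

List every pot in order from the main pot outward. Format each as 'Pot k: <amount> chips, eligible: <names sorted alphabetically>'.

Pot 1: 160 chips, eligible: A, B, C, D, E
Pot 2: 4 chips, eligible: A, C, D, E

Derivation:
Contributions: A=33, B=32, C=33, D=33, E=33
Pot levels (distinct totals of non-folded players): 32, 33
Layer 1-32: 32 each from A, B, C, D, E = 32*5 = 160 chips; eligible A, B, C, D, E
Layer 33-33: 1 each from A, C, D, E = 1*4 = 4 chips; eligible A, C, D, E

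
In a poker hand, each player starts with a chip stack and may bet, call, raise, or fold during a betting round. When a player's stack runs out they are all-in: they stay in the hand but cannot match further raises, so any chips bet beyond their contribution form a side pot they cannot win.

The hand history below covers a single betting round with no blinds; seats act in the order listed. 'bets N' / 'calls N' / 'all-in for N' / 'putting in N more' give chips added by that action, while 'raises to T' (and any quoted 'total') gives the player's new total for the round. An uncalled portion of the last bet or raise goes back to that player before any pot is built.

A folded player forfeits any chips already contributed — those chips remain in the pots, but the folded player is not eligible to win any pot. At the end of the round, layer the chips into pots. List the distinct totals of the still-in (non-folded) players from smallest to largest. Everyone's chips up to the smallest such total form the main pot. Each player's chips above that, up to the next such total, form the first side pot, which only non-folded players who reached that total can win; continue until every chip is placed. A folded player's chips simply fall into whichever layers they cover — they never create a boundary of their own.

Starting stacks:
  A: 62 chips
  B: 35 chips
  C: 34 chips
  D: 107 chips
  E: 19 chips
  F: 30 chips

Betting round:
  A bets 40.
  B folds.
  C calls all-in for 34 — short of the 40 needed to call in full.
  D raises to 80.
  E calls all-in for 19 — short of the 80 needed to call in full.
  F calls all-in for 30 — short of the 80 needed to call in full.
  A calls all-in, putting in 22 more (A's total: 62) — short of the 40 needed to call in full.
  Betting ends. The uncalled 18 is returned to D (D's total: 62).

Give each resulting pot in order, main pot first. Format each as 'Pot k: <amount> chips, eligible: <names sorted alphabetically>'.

Pot 1: 95 chips, eligible: A, C, D, E, F
Pot 2: 44 chips, eligible: A, C, D, F
Pot 3: 12 chips, eligible: A, C, D
Pot 4: 56 chips, eligible: A, D

Derivation:
Contributions (after 18 returned to D): A=62, C=34, D=62, E=19, F=30
Folded: B
Pot levels (distinct totals of non-folded players): 19, 30, 34, 62
Layer 1-19: 19 each from A, C, D, E, F = 19*5 = 95 chips; eligible A, C, D, E, F
Layer 20-30: 11 each from A, C, D, F = 11*4 = 44 chips; eligible A, C, D, F
Layer 31-34: 4 each from A, C, D = 4*3 = 12 chips; eligible A, C, D
Layer 35-62: 28 each from A, D = 28*2 = 56 chips; eligible A, D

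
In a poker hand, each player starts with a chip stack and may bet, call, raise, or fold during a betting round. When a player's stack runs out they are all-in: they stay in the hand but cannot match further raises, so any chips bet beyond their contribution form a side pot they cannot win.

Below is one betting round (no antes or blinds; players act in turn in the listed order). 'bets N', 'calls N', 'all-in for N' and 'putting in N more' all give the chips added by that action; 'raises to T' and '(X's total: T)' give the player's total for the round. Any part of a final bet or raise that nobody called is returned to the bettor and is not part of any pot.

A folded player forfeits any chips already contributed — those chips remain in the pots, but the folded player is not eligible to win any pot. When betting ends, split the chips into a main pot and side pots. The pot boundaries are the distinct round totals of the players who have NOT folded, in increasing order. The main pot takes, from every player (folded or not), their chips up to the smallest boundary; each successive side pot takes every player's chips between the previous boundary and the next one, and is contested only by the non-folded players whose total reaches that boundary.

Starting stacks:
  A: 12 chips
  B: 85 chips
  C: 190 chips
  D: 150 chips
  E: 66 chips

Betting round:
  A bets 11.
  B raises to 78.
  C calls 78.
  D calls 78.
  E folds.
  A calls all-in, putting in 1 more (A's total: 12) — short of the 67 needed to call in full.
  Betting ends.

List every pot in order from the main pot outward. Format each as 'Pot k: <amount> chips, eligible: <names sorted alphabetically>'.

Contributions: A=12, B=78, C=78, D=78
Folded: E
Pot levels (distinct totals of non-folded players): 12, 78
Layer 1-12: 12 each from A, B, C, D = 12*4 = 48 chips; eligible A, B, C, D
Layer 13-78: 66 each from B, C, D = 66*3 = 198 chips; eligible B, C, D

Pot 1: 48 chips, eligible: A, B, C, D
Pot 2: 198 chips, eligible: B, C, D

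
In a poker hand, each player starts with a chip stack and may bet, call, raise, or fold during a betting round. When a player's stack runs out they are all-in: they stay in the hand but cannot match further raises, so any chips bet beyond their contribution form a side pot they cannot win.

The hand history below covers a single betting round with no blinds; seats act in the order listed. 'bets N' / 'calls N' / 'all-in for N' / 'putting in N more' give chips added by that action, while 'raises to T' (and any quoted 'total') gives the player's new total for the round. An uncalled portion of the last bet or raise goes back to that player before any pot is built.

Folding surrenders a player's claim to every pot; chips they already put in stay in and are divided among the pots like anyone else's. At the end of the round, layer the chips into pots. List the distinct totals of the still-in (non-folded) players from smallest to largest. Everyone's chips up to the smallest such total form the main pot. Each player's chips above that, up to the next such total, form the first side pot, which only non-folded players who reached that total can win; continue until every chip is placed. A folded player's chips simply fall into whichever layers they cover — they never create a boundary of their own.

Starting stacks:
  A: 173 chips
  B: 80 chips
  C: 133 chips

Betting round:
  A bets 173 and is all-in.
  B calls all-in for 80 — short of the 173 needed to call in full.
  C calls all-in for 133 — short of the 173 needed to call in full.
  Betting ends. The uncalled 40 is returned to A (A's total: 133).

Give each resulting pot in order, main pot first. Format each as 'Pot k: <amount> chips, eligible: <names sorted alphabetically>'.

Contributions (after 40 returned to A): A=133, B=80, C=133
Pot levels (distinct totals of non-folded players): 80, 133
Layer 1-80: 80 each from A, B, C = 80*3 = 240 chips; eligible A, B, C
Layer 81-133: 53 each from A, C = 53*2 = 106 chips; eligible A, C

Pot 1: 240 chips, eligible: A, B, C
Pot 2: 106 chips, eligible: A, C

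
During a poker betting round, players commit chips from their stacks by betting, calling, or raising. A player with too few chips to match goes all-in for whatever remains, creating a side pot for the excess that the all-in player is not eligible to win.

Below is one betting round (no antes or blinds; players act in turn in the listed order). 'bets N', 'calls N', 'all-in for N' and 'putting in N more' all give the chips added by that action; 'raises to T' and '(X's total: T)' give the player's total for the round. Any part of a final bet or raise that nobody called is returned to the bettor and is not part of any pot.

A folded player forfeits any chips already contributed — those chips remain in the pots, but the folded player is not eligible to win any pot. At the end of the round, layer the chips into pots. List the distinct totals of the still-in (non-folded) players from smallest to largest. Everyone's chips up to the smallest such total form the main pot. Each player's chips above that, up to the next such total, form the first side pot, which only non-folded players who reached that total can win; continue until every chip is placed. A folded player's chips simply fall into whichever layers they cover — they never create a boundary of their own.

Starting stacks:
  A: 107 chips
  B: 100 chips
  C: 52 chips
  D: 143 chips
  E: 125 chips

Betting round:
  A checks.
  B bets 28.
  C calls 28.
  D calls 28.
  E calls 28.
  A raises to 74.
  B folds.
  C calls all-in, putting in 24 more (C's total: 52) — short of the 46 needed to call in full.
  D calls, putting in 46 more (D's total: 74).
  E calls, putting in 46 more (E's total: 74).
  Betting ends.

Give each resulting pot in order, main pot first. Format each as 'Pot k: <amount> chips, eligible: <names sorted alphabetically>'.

Pot 1: 236 chips, eligible: A, C, D, E
Pot 2: 66 chips, eligible: A, D, E

Derivation:
Contributions: A=74, B=28, C=52, D=74, E=74
Folded: B
Pot levels (distinct totals of non-folded players): 52, 74
Layer 1-52: A 52 + B 28 + C 52 + D 52 + E 52 = 236 chips; eligible A, C, D, E
Layer 53-74: 22 each from A, D, E = 22*3 = 66 chips; eligible A, D, E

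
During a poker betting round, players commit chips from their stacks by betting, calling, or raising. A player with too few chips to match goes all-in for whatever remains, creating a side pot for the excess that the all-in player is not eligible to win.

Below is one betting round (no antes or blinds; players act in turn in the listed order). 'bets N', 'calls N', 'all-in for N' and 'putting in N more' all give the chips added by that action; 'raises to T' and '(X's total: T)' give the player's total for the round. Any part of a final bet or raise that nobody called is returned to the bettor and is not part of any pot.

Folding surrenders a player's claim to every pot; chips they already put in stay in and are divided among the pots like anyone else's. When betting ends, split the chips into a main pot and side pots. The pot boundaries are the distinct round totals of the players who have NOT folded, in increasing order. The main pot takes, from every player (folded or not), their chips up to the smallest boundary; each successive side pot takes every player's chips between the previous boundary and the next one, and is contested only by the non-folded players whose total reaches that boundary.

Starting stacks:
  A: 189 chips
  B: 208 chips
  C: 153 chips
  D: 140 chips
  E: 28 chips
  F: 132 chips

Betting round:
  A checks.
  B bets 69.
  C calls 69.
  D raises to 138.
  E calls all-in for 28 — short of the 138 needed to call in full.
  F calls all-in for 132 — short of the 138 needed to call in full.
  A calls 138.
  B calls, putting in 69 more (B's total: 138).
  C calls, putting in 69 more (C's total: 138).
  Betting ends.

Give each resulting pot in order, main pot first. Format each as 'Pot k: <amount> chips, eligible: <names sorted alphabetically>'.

Pot 1: 168 chips, eligible: A, B, C, D, E, F
Pot 2: 520 chips, eligible: A, B, C, D, F
Pot 3: 24 chips, eligible: A, B, C, D

Derivation:
Contributions: A=138, B=138, C=138, D=138, E=28, F=132
Pot levels (distinct totals of non-folded players): 28, 132, 138
Layer 1-28: 28 each from A, B, C, D, E, F = 28*6 = 168 chips; eligible A, B, C, D, E, F
Layer 29-132: 104 each from A, B, C, D, F = 104*5 = 520 chips; eligible A, B, C, D, F
Layer 133-138: 6 each from A, B, C, D = 6*4 = 24 chips; eligible A, B, C, D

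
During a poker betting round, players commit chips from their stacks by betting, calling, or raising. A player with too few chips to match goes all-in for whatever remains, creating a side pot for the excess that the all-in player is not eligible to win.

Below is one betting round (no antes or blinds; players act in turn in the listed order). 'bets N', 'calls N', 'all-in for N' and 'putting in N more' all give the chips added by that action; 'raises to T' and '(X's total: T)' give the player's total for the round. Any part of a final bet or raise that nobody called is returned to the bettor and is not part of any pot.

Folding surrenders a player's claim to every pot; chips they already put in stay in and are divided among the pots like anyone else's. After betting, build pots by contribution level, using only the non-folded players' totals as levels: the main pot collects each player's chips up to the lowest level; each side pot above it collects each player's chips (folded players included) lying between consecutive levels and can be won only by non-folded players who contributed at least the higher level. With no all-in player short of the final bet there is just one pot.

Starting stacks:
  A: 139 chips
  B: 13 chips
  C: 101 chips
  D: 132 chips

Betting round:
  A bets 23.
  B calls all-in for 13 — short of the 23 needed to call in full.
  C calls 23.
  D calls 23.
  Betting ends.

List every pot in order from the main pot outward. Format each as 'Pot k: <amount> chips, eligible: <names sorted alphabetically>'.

Pot 1: 52 chips, eligible: A, B, C, D
Pot 2: 30 chips, eligible: A, C, D

Derivation:
Contributions: A=23, B=13, C=23, D=23
Pot levels (distinct totals of non-folded players): 13, 23
Layer 1-13: 13 each from A, B, C, D = 13*4 = 52 chips; eligible A, B, C, D
Layer 14-23: 10 each from A, C, D = 10*3 = 30 chips; eligible A, C, D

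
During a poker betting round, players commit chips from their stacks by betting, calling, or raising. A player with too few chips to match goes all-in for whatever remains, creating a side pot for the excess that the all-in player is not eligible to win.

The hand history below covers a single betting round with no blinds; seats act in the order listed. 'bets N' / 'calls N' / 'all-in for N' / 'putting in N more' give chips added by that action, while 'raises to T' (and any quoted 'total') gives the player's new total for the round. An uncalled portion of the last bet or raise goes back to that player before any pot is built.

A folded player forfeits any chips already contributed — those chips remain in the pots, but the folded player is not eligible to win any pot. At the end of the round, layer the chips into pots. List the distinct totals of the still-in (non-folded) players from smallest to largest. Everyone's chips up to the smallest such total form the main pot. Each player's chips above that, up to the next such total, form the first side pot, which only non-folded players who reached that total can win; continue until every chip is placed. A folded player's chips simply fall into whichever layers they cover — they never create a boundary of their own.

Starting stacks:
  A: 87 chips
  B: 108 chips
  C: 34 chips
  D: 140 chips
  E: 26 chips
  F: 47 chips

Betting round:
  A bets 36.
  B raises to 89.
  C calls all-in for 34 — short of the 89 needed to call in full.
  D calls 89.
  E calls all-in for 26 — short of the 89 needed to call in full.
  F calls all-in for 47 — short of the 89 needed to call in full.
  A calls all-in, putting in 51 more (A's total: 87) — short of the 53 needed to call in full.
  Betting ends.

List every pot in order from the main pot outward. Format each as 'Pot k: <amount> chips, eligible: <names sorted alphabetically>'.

Pot 1: 156 chips, eligible: A, B, C, D, E, F
Pot 2: 40 chips, eligible: A, B, C, D, F
Pot 3: 52 chips, eligible: A, B, D, F
Pot 4: 120 chips, eligible: A, B, D
Pot 5: 4 chips, eligible: B, D

Derivation:
Contributions: A=87, B=89, C=34, D=89, E=26, F=47
Pot levels (distinct totals of non-folded players): 26, 34, 47, 87, 89
Layer 1-26: 26 each from A, B, C, D, E, F = 26*6 = 156 chips; eligible A, B, C, D, E, F
Layer 27-34: 8 each from A, B, C, D, F = 8*5 = 40 chips; eligible A, B, C, D, F
Layer 35-47: 13 each from A, B, D, F = 13*4 = 52 chips; eligible A, B, D, F
Layer 48-87: 40 each from A, B, D = 40*3 = 120 chips; eligible A, B, D
Layer 88-89: 2 each from B, D = 2*2 = 4 chips; eligible B, D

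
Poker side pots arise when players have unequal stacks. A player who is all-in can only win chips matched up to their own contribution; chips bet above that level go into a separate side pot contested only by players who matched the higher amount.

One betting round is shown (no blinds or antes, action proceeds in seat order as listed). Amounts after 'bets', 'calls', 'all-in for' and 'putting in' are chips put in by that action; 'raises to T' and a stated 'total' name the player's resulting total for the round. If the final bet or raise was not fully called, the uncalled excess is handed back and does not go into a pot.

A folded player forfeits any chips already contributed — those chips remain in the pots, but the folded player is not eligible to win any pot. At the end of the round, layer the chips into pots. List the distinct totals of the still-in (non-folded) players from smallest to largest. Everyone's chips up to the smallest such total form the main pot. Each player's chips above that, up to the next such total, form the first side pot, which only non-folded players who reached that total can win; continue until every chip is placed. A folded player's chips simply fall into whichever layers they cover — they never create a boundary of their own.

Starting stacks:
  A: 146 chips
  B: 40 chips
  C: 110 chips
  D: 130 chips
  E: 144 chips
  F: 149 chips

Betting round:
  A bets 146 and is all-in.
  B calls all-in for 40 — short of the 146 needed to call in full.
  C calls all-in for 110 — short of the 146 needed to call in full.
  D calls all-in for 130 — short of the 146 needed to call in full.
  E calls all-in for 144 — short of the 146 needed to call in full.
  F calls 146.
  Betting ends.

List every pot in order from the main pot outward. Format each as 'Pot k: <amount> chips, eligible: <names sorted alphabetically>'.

Contributions: A=146, B=40, C=110, D=130, E=144, F=146
Pot levels (distinct totals of non-folded players): 40, 110, 130, 144, 146
Layer 1-40: 40 each from A, B, C, D, E, F = 40*6 = 240 chips; eligible A, B, C, D, E, F
Layer 41-110: 70 each from A, C, D, E, F = 70*5 = 350 chips; eligible A, C, D, E, F
Layer 111-130: 20 each from A, D, E, F = 20*4 = 80 chips; eligible A, D, E, F
Layer 131-144: 14 each from A, E, F = 14*3 = 42 chips; eligible A, E, F
Layer 145-146: 2 each from A, F = 2*2 = 4 chips; eligible A, F

Pot 1: 240 chips, eligible: A, B, C, D, E, F
Pot 2: 350 chips, eligible: A, C, D, E, F
Pot 3: 80 chips, eligible: A, D, E, F
Pot 4: 42 chips, eligible: A, E, F
Pot 5: 4 chips, eligible: A, F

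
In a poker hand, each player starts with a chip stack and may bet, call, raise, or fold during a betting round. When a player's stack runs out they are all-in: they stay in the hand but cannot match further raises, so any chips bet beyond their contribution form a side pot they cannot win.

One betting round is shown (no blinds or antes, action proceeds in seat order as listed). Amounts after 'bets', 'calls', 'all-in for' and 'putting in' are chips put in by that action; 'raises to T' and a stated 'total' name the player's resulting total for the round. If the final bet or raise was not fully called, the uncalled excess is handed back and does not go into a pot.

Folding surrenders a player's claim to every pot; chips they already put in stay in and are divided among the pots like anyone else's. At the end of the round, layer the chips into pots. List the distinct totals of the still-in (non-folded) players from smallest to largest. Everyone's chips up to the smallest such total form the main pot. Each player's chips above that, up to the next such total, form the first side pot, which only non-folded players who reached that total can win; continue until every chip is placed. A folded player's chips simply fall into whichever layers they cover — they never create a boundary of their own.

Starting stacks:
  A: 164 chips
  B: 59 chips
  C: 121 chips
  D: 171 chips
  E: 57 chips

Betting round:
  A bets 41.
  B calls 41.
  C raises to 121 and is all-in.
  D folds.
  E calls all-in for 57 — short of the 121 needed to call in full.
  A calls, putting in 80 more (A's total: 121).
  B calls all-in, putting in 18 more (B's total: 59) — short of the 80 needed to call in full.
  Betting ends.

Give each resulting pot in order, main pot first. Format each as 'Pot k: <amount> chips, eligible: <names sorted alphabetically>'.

Contributions: A=121, B=59, C=121, E=57
Folded: D
Pot levels (distinct totals of non-folded players): 57, 59, 121
Layer 1-57: 57 each from A, B, C, E = 57*4 = 228 chips; eligible A, B, C, E
Layer 58-59: 2 each from A, B, C = 2*3 = 6 chips; eligible A, B, C
Layer 60-121: 62 each from A, C = 62*2 = 124 chips; eligible A, C

Pot 1: 228 chips, eligible: A, B, C, E
Pot 2: 6 chips, eligible: A, B, C
Pot 3: 124 chips, eligible: A, C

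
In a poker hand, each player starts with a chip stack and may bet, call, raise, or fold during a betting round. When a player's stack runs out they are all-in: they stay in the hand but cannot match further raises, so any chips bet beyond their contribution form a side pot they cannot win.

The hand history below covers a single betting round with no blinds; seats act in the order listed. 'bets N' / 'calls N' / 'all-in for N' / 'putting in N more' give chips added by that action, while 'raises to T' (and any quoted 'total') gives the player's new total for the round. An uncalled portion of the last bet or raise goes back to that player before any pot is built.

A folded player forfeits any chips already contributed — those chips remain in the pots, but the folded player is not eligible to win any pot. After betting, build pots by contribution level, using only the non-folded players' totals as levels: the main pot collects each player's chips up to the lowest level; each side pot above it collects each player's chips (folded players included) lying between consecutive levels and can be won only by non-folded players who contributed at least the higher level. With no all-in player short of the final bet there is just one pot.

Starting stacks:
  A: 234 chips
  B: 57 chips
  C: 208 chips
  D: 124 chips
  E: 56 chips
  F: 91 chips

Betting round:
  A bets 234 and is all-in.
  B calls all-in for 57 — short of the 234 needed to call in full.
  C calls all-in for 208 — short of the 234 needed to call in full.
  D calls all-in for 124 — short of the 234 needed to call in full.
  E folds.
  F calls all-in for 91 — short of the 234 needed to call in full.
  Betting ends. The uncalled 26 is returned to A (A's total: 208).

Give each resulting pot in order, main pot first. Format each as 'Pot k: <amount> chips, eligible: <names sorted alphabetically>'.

Contributions (after 26 returned to A): A=208, B=57, C=208, D=124, F=91
Folded: E
Pot levels (distinct totals of non-folded players): 57, 91, 124, 208
Layer 1-57: 57 each from A, B, C, D, F = 57*5 = 285 chips; eligible A, B, C, D, F
Layer 58-91: 34 each from A, C, D, F = 34*4 = 136 chips; eligible A, C, D, F
Layer 92-124: 33 each from A, C, D = 33*3 = 99 chips; eligible A, C, D
Layer 125-208: 84 each from A, C = 84*2 = 168 chips; eligible A, C

Pot 1: 285 chips, eligible: A, B, C, D, F
Pot 2: 136 chips, eligible: A, C, D, F
Pot 3: 99 chips, eligible: A, C, D
Pot 4: 168 chips, eligible: A, C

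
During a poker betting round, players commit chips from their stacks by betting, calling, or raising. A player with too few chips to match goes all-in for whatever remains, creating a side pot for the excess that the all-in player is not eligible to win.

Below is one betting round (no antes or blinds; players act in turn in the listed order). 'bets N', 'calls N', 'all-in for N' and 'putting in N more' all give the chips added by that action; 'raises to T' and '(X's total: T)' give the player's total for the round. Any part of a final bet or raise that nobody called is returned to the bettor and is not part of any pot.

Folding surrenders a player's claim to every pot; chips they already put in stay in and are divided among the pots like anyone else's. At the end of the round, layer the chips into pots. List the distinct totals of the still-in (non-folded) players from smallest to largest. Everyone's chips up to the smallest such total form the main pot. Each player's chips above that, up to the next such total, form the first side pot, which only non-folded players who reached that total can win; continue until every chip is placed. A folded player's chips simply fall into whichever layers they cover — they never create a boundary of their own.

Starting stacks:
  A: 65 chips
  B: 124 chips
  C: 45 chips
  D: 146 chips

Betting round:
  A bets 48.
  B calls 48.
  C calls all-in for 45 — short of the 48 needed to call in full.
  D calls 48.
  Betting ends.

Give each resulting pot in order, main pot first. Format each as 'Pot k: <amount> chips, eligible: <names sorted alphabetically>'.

Pot 1: 180 chips, eligible: A, B, C, D
Pot 2: 9 chips, eligible: A, B, D

Derivation:
Contributions: A=48, B=48, C=45, D=48
Pot levels (distinct totals of non-folded players): 45, 48
Layer 1-45: 45 each from A, B, C, D = 45*4 = 180 chips; eligible A, B, C, D
Layer 46-48: 3 each from A, B, D = 3*3 = 9 chips; eligible A, B, D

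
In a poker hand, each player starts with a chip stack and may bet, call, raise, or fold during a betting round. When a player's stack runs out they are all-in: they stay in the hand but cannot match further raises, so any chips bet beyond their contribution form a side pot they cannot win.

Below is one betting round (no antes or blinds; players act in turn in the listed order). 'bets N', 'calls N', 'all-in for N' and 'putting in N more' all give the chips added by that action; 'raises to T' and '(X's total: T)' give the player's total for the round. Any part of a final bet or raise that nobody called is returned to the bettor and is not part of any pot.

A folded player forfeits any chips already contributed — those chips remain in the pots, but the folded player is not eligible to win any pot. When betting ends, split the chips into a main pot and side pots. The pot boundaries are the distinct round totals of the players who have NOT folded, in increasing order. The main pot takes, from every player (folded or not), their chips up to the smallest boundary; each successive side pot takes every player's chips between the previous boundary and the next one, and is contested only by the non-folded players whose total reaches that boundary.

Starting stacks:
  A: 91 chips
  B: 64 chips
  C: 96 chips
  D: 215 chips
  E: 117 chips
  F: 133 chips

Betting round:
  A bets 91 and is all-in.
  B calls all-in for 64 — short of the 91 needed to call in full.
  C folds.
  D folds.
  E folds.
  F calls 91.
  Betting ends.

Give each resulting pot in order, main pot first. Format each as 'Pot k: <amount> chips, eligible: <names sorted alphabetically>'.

Pot 1: 192 chips, eligible: A, B, F
Pot 2: 54 chips, eligible: A, F

Derivation:
Contributions: A=91, B=64, F=91
Folded: C, D, E
Pot levels (distinct totals of non-folded players): 64, 91
Layer 1-64: 64 each from A, B, F = 64*3 = 192 chips; eligible A, B, F
Layer 65-91: 27 each from A, F = 27*2 = 54 chips; eligible A, F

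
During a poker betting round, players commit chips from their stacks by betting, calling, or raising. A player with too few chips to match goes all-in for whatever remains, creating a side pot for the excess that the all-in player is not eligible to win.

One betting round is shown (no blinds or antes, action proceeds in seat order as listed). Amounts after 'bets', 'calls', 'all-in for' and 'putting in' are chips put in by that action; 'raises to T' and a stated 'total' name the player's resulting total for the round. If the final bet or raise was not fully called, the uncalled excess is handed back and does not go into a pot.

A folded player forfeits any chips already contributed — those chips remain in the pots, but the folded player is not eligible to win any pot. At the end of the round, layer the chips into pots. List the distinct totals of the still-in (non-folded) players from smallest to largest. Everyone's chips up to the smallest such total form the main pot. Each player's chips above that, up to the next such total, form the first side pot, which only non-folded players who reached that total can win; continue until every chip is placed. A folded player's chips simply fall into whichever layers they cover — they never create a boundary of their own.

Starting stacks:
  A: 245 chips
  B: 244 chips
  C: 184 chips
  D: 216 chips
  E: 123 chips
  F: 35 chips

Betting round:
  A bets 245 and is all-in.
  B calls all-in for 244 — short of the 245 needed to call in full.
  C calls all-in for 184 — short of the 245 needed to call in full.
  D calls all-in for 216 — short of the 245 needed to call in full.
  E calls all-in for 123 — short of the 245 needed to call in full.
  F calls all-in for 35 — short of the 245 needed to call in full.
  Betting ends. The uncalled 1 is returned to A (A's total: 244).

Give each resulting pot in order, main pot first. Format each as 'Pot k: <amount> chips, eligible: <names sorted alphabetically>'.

Pot 1: 210 chips, eligible: A, B, C, D, E, F
Pot 2: 440 chips, eligible: A, B, C, D, E
Pot 3: 244 chips, eligible: A, B, C, D
Pot 4: 96 chips, eligible: A, B, D
Pot 5: 56 chips, eligible: A, B

Derivation:
Contributions (after 1 returned to A): A=244, B=244, C=184, D=216, E=123, F=35
Pot levels (distinct totals of non-folded players): 35, 123, 184, 216, 244
Layer 1-35: 35 each from A, B, C, D, E, F = 35*6 = 210 chips; eligible A, B, C, D, E, F
Layer 36-123: 88 each from A, B, C, D, E = 88*5 = 440 chips; eligible A, B, C, D, E
Layer 124-184: 61 each from A, B, C, D = 61*4 = 244 chips; eligible A, B, C, D
Layer 185-216: 32 each from A, B, D = 32*3 = 96 chips; eligible A, B, D
Layer 217-244: 28 each from A, B = 28*2 = 56 chips; eligible A, B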